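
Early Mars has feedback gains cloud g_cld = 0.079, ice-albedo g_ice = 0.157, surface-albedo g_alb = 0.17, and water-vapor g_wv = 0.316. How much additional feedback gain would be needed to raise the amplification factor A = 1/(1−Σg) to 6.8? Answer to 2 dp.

Current total gain = 0.722.
Target gain for A = 6.8: g* = 1 − 1/6.8 = 0.8529.
Additional gain needed = 0.8529 − 0.722 = 0.13.

0.13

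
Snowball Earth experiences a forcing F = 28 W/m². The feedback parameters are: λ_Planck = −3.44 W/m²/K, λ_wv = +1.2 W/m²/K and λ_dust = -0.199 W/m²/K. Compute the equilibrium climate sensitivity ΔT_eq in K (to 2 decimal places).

11.48 K

Net feedback parameter λ = (−3.44) + (+1.2) + (-0.199) = -2.439 W/m²/K.
ΔT = −F/λ = −28/(-2.439) = 11.48 K.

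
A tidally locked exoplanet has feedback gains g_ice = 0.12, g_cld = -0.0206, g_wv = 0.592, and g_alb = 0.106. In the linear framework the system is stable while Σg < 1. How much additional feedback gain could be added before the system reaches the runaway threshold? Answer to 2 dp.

0.20

Current total gain = 0.12 − 0.0206 + 0.592 + 0.106 = 0.7974.
Margin to runaway = 1 − 0.7974 = 0.20.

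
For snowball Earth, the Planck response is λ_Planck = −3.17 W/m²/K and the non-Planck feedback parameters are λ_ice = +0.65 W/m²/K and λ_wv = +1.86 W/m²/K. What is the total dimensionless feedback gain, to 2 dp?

Convert to gains: g_ice = 0.65/3.17 = 0.205; g_wv = 1.86/3.17 = 0.5868.
Total gain g = 0.7918.

0.79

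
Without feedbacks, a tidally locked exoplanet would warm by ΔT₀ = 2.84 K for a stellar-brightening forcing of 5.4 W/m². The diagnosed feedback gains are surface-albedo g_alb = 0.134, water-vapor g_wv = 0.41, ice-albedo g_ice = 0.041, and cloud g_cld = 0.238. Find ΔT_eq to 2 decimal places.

16.05 K

Total gain g = 0.134 + 0.41 + 0.041 + 0.238 = 0.823.
Amplification A = 1/(1 − 0.823) = 5.65.
ΔT = 2.84 × 5.65 = 16.05 K.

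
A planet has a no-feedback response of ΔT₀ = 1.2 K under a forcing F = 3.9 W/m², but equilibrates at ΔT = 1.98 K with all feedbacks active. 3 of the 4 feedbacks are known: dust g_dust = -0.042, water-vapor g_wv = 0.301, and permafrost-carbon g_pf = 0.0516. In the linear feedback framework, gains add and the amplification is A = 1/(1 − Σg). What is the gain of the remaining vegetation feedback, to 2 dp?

0.08

Amplification A = ΔT/ΔT₀ = 1.98/1.2 = 1.65.
Total gain g = 1 − 1/A = 1 − 1/1.65 = 0.3939.
Known gains sum to -0.042 + 0.301 + 0.0516 = 0.3106.
g_veg = 0.3939 − 0.3106 = 0.08.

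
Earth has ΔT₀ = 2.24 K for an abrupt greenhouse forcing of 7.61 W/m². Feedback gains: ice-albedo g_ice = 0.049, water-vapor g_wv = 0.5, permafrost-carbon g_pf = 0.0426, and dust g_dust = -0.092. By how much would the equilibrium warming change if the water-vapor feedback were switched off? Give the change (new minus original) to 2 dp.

-2.24 K

Original: g = 0.4996, ΔT = 2.24/(1−0.4996) = 4.4764 K.
Without water-vapor: g' = -0.0004, ΔT' = 2.24/(1+0.0004) = 2.2391 K.
Change = 2.2391 − 4.4764 = -2.24 K.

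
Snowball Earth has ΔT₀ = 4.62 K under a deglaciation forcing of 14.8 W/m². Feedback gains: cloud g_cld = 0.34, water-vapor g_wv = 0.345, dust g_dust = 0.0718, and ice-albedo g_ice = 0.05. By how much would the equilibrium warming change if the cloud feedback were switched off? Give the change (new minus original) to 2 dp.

-15.25 K

Original: g = 0.8068, ΔT = 4.62/(1−0.8068) = 23.9130 K.
Without cloud: g' = 0.4668, ΔT' = 4.62/(1−0.4668) = 8.6647 K.
Change = 8.6647 − 23.9130 = -15.25 K.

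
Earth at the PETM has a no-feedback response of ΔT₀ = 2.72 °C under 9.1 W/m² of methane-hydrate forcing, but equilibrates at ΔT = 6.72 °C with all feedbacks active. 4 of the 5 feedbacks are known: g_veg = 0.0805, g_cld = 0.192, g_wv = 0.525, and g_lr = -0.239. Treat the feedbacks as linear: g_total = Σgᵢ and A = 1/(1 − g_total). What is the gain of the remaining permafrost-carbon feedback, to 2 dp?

Amplification A = ΔT/ΔT₀ = 6.72/2.72 = 2.471.
Total gain g = 1 − 1/A = 1 − 1/2.471 = 0.5953.
Known gains sum to 0.0805 + 0.192 + 0.525 − 0.239 = 0.5585.
g_pf = 0.5953 − 0.5585 = 0.04.

0.04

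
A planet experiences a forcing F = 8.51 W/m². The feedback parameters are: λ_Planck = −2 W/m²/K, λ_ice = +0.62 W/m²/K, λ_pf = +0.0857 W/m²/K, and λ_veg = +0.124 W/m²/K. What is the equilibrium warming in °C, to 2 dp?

7.27 °C

Net feedback parameter λ = (−2) + (+0.62) + (+0.0857) + (+0.124) = -1.1703 W/m²/K.
ΔT = −F/λ = −8.51/(-1.1703) = 7.27 °C.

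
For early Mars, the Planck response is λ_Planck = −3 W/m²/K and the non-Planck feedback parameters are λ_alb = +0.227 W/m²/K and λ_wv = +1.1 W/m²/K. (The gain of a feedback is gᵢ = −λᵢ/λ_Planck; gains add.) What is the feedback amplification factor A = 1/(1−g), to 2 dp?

Convert to gains: g_alb = 0.227/3 = 0.07567; g_wv = 1.1/3 = 0.3667.
Total gain g = 0.44237.
A = 1/(1 − 0.44237) = 1.79.

1.79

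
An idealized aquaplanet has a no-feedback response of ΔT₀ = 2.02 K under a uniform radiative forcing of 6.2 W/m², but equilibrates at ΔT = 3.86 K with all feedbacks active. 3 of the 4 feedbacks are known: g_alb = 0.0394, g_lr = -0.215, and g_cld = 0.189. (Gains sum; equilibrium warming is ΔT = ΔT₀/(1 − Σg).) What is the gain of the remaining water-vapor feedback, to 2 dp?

0.46

Amplification A = ΔT/ΔT₀ = 3.86/2.02 = 1.911.
Total gain g = 1 − 1/A = 1 − 1/1.911 = 0.4767.
Known gains sum to 0.0394 − 0.215 + 0.189 = 0.0134.
g_wv = 0.4767 − 0.0134 = 0.46.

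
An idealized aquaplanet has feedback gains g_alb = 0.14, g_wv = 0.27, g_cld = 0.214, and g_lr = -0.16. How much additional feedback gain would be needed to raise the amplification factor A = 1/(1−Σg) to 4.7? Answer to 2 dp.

Current total gain = 0.464.
Target gain for A = 4.7: g* = 1 − 1/4.7 = 0.7872.
Additional gain needed = 0.7872 − 0.464 = 0.32.

0.32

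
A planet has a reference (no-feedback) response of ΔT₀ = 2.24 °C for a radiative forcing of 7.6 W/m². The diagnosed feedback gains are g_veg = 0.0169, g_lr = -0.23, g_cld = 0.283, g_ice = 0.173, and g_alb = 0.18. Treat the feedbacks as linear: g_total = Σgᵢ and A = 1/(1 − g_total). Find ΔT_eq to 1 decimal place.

3.9 °C

Total gain g = 0.0169 − 0.23 + 0.283 + 0.173 + 0.18 = 0.4229.
Amplification A = 1/(1 − 0.4229) = 1.733.
ΔT = 2.24 × 1.733 = 3.9 °C.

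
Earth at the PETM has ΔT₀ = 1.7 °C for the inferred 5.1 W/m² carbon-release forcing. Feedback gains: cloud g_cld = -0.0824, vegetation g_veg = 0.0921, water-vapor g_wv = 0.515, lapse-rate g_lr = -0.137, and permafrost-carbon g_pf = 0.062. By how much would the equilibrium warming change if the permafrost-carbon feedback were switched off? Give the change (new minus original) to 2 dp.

Original: g = 0.4497, ΔT = 1.7/(1−0.4497) = 3.0892 °C.
Without permafrost-carbon: g' = 0.3877, ΔT' = 1.7/(1−0.3877) = 2.7764 °C.
Change = 2.7764 − 3.0892 = -0.31 °C.

-0.31 °C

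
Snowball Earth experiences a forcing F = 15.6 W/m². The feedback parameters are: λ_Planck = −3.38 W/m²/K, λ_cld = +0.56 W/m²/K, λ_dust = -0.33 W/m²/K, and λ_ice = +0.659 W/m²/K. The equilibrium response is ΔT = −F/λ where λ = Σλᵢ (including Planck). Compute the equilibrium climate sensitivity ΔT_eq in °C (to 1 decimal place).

6.3 °C

Net feedback parameter λ = (−3.38) + (+0.56) + (-0.33) + (+0.659) = -2.491 W/m²/K.
ΔT = −F/λ = −15.6/(-2.491) = 6.3 °C.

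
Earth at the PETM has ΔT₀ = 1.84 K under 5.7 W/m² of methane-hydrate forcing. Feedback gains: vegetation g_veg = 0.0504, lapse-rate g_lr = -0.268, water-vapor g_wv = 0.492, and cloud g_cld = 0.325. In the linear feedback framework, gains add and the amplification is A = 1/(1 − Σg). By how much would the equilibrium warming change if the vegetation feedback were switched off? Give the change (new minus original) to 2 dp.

Original: g = 0.5994, ΔT = 1.84/(1−0.5994) = 4.5931 K.
Without vegetation: g' = 0.549, ΔT' = 1.84/(1−0.549) = 4.0798 K.
Change = 4.0798 − 4.5931 = -0.51 K.

-0.51 K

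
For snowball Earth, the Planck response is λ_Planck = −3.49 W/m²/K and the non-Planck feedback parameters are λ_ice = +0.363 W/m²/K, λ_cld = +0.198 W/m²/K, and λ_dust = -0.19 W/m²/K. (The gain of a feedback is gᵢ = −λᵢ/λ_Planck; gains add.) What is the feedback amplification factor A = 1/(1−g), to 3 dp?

Convert to gains: g_ice = 0.363/3.49 = 0.104; g_cld = 0.198/3.49 = 0.05673; g_dust = -0.19/3.49 = -0.05444.
Total gain g = 0.10629.
A = 1/(1 − 0.10629) = 1.119.

1.119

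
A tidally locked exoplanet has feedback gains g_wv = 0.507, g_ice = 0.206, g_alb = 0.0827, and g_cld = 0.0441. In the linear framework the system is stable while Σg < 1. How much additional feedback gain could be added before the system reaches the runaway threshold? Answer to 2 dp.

Current total gain = 0.507 + 0.206 + 0.0827 + 0.0441 = 0.8398.
Margin to runaway = 1 − 0.8398 = 0.16.

0.16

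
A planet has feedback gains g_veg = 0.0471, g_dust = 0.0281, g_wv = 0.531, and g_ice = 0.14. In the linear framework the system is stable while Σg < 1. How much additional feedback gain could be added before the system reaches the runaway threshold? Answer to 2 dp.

0.25

Current total gain = 0.0471 + 0.0281 + 0.531 + 0.14 = 0.7462.
Margin to runaway = 1 − 0.7462 = 0.25.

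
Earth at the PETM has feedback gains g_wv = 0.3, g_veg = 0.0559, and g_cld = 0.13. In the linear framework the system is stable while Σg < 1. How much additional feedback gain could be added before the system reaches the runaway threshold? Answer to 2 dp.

0.51

Current total gain = 0.3 + 0.0559 + 0.13 = 0.4859.
Margin to runaway = 1 − 0.4859 = 0.51.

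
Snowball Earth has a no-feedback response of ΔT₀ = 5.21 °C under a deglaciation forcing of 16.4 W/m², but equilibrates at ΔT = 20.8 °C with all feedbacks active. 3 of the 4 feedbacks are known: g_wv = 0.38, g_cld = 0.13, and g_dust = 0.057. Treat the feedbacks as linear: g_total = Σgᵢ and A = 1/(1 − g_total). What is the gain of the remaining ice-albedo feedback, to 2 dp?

0.18

Amplification A = ΔT/ΔT₀ = 20.8/5.21 = 3.992.
Total gain g = 1 − 1/A = 1 − 1/3.992 = 0.7495.
Known gains sum to 0.38 + 0.13 + 0.057 = 0.567.
g_ice = 0.7495 − 0.567 = 0.18.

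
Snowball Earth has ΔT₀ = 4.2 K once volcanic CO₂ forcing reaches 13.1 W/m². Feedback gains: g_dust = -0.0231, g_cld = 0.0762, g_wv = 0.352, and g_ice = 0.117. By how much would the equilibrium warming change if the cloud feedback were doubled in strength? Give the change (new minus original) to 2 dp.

Original: g = 0.5221, ΔT = 4.2/(1−0.5221) = 8.7884 K.
With doubled cloud: g' = 0.5983, ΔT' = 4.2/(1−0.5983) = 10.4556 K.
Change = 10.4556 − 8.7884 = 1.67 K.

1.67 K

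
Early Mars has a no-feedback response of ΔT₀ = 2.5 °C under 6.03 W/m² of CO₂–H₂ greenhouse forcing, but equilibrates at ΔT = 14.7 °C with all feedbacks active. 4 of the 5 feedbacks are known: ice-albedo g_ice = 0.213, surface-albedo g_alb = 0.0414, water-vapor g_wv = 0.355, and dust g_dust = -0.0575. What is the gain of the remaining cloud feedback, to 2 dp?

0.28

Amplification A = ΔT/ΔT₀ = 14.7/2.5 = 5.88.
Total gain g = 1 − 1/A = 1 − 1/5.88 = 0.8299.
Known gains sum to 0.213 + 0.0414 + 0.355 − 0.0575 = 0.5519.
g_cld = 0.8299 − 0.5519 = 0.28.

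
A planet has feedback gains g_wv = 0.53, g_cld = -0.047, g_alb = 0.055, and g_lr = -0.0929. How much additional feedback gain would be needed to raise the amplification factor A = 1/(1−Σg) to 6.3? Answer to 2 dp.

0.40

Current total gain = 0.4451.
Target gain for A = 6.3: g* = 1 − 1/6.3 = 0.8413.
Additional gain needed = 0.8413 − 0.4451 = 0.40.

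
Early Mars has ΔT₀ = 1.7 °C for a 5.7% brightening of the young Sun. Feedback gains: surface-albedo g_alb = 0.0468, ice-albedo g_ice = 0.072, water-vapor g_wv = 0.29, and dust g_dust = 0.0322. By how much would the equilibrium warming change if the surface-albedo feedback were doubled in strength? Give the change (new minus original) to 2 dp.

Original: g = 0.441, ΔT = 1.7/(1−0.441) = 3.0411 °C.
With doubled surface-albedo: g' = 0.4878, ΔT' = 1.7/(1−0.4878) = 3.3190 °C.
Change = 3.3190 − 3.0411 = 0.28 °C.

0.28 °C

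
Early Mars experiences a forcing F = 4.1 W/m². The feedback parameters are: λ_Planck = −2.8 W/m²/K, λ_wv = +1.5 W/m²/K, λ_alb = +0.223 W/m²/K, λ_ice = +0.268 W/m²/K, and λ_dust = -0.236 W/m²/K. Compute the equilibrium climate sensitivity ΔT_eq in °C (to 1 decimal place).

3.9 °C

Net feedback parameter λ = (−2.8) + (+1.5) + (+0.223) + (+0.268) + (-0.236) = -1.045 W/m²/K.
ΔT = −F/λ = −4.1/(-1.045) = 3.9 °C.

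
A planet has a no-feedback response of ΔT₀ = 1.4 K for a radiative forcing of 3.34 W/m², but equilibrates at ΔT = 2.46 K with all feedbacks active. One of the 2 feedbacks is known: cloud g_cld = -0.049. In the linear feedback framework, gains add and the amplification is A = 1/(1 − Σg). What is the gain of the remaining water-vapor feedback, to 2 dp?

Amplification A = ΔT/ΔT₀ = 2.46/1.4 = 1.757.
Total gain g = 1 − 1/A = 1 − 1/1.757 = 0.4308.
The known gain is -0.049.
g_wv = 0.4308 + 0.049 = 0.48.

0.48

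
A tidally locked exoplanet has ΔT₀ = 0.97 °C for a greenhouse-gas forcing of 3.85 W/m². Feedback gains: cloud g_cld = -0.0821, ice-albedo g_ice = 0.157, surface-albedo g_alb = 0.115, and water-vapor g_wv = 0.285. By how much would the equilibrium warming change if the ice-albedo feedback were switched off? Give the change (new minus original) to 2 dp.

-0.43 °C

Original: g = 0.4749, ΔT = 0.97/(1−0.4749) = 1.8473 °C.
Without ice-albedo: g' = 0.3179, ΔT' = 0.97/(1−0.3179) = 1.4221 °C.
Change = 1.4221 − 1.8473 = -0.43 °C.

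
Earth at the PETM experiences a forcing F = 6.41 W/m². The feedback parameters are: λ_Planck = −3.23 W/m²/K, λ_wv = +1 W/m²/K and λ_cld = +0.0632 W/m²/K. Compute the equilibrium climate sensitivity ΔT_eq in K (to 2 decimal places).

Net feedback parameter λ = (−3.23) + (+1) + (+0.0632) = -2.1668 W/m²/K.
ΔT = −F/λ = −6.41/(-2.1668) = 2.96 K.

2.96 K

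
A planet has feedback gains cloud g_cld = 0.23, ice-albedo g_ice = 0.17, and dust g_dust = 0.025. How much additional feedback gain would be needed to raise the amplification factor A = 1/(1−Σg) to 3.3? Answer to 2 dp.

Current total gain = 0.425.
Target gain for A = 3.3: g* = 1 − 1/3.3 = 0.697.
Additional gain needed = 0.697 − 0.425 = 0.27.

0.27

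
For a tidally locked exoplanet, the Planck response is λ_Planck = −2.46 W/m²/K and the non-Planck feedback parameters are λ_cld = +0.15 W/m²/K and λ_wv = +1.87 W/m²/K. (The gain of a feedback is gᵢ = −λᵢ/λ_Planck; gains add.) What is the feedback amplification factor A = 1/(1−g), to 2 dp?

Convert to gains: g_cld = 0.15/2.46 = 0.06098; g_wv = 1.87/2.46 = 0.7602.
Total gain g = 0.82118.
A = 1/(1 − 0.82118) = 5.59.

5.59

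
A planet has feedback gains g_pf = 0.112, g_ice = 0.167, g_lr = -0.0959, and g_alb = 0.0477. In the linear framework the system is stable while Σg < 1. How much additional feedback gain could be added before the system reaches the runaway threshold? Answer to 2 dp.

Current total gain = 0.112 + 0.167 − 0.0959 + 0.0477 = 0.2308.
Margin to runaway = 1 − 0.2308 = 0.77.

0.77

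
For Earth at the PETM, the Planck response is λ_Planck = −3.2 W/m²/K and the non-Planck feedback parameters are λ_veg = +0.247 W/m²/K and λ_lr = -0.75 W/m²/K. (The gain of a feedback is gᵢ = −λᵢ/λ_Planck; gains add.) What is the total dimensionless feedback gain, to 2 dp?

Convert to gains: g_veg = 0.247/3.2 = 0.07719; g_lr = -0.75/3.2 = -0.2344.
Total gain g = -0.15721.

-0.16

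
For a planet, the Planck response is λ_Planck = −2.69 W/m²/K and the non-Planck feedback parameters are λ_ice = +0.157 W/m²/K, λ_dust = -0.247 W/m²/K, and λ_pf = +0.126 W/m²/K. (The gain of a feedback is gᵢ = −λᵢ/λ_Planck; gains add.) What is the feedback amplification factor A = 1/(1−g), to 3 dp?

1.014

Convert to gains: g_ice = 0.157/2.69 = 0.05836; g_dust = -0.247/2.69 = -0.09182; g_pf = 0.126/2.69 = 0.04684.
Total gain g = 0.01338.
A = 1/(1 − 0.01338) = 1.014.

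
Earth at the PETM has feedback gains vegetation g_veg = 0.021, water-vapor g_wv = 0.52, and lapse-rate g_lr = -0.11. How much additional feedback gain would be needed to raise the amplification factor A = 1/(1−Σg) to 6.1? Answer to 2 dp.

Current total gain = 0.431.
Target gain for A = 6.1: g* = 1 − 1/6.1 = 0.8361.
Additional gain needed = 0.8361 − 0.431 = 0.41.

0.41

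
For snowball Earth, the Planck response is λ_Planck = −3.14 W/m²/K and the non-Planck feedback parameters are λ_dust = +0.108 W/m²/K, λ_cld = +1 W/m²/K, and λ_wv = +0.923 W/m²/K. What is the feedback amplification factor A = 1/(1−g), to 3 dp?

Convert to gains: g_dust = 0.108/3.14 = 0.03439; g_cld = 1/3.14 = 0.3185; g_wv = 0.923/3.14 = 0.2939.
Total gain g = 0.64679.
A = 1/(1 − 0.64679) = 2.831.

2.831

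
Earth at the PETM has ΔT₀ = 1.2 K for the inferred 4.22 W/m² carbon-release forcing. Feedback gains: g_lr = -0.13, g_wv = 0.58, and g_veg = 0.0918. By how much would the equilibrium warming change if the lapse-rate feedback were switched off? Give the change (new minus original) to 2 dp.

1.04 K

Original: g = 0.5418, ΔT = 1.2/(1−0.5418) = 2.6189 K.
Without lapse-rate: g' = 0.6718, ΔT' = 1.2/(1−0.6718) = 3.6563 K.
Change = 3.6563 − 2.6189 = 1.04 K.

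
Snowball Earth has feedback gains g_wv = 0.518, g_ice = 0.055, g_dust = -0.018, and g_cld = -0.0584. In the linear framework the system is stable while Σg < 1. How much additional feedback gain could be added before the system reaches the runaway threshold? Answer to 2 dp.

0.50

Current total gain = 0.518 + 0.055 − 0.018 − 0.0584 = 0.4966.
Margin to runaway = 1 − 0.4966 = 0.50.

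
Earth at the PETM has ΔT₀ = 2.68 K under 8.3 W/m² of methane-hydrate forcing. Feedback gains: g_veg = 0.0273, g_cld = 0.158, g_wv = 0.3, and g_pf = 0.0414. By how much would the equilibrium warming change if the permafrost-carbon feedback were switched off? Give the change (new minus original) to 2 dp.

Original: g = 0.5267, ΔT = 2.68/(1−0.5267) = 5.6624 K.
Without permafrost-carbon: g' = 0.4853, ΔT' = 2.68/(1−0.4853) = 5.2069 K.
Change = 5.2069 − 5.6624 = -0.46 K.

-0.46 K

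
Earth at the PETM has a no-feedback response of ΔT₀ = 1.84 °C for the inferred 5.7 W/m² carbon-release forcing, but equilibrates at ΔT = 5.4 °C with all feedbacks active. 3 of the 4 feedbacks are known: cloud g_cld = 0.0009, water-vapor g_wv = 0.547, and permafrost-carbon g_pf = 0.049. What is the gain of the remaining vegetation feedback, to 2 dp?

Amplification A = ΔT/ΔT₀ = 5.4/1.84 = 2.935.
Total gain g = 1 − 1/A = 1 − 1/2.935 = 0.6593.
Known gains sum to 0.0009 + 0.547 + 0.049 = 0.5969.
g_veg = 0.6593 − 0.5969 = 0.06.

0.06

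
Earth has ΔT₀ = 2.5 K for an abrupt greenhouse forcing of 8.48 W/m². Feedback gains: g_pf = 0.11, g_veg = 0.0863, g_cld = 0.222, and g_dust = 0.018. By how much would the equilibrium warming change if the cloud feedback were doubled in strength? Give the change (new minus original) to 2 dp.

Original: g = 0.4363, ΔT = 2.5/(1−0.4363) = 4.4350 K.
With doubled cloud: g' = 0.6583, ΔT' = 2.5/(1−0.6583) = 7.3164 K.
Change = 7.3164 − 4.4350 = 2.88 K.

2.88 K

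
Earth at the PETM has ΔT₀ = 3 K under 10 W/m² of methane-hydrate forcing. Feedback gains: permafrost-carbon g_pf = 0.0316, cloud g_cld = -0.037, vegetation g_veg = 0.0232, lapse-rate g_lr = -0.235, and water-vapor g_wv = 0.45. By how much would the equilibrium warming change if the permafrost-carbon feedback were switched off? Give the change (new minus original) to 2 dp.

Original: g = 0.2328, ΔT = 3/(1−0.2328) = 3.9103 K.
Without permafrost-carbon: g' = 0.2012, ΔT' = 3/(1−0.2012) = 3.7556 K.
Change = 3.7556 − 3.9103 = -0.15 K.

-0.15 K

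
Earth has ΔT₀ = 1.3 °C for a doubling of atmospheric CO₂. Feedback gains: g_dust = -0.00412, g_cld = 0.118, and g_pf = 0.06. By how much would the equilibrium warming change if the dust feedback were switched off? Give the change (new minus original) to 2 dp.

Original: g = 0.17388, ΔT = 1.3/(1−0.17388) = 1.5736 °C.
Without dust: g' = 0.178, ΔT' = 1.3/(1−0.178) = 1.5815 °C.
Change = 1.5815 − 1.5736 = 0.01 °C.

0.01 °C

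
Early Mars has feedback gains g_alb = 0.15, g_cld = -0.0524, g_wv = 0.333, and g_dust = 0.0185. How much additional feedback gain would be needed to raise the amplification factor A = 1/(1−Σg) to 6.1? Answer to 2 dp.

0.39

Current total gain = 0.4491.
Target gain for A = 6.1: g* = 1 − 1/6.1 = 0.8361.
Additional gain needed = 0.8361 − 0.4491 = 0.39.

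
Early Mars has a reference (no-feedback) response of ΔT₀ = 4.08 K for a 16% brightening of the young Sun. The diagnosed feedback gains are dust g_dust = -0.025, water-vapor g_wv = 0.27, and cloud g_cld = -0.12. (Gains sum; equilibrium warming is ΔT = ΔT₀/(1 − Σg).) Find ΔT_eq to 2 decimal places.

Total gain g = -0.025 + 0.27 − 0.12 = 0.125.
Amplification A = 1/(1 − 0.125) = 1.143.
ΔT = 4.08 × 1.143 = 4.66 K.

4.66 K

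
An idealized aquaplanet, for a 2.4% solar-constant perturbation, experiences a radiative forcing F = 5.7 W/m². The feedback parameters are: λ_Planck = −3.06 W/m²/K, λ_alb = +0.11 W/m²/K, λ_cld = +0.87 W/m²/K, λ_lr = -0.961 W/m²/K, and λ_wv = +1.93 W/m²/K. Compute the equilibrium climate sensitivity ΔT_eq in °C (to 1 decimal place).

5.1 °C

Net feedback parameter λ = (−3.06) + (+0.11) + (+0.87) + (-0.961) + (+1.93) = -1.111 W/m²/K.
ΔT = −F/λ = −5.7/(-1.111) = 5.1 °C.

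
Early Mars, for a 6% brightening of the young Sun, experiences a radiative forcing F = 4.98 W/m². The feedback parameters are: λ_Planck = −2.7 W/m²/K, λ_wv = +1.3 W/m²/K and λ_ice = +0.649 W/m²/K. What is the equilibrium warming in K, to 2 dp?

6.63 K

Net feedback parameter λ = (−2.7) + (+1.3) + (+0.649) = -0.751 W/m²/K.
ΔT = −F/λ = −4.98/(-0.751) = 6.63 K.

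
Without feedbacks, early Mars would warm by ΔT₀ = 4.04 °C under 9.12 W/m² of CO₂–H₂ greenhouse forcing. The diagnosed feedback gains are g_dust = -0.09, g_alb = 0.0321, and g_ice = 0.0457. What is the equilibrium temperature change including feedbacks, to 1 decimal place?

Total gain g = -0.09 + 0.0321 + 0.0457 = -0.0122.
Amplification A = 1/(1 + 0.0122) = 0.9879.
ΔT = 4.04 × 0.9879 = 4.0 °C.

4.0 °C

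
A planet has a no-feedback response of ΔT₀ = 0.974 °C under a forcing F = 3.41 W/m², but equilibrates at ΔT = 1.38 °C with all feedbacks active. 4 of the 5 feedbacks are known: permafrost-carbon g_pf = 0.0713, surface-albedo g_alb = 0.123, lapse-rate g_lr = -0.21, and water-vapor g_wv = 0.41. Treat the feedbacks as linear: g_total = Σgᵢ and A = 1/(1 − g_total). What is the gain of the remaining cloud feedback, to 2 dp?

Amplification A = ΔT/ΔT₀ = 1.38/0.974 = 1.417.
Total gain g = 1 − 1/A = 1 − 1/1.417 = 0.2943.
Known gains sum to 0.0713 + 0.123 − 0.21 + 0.41 = 0.3943.
g_cld = 0.2943 − 0.3943 = -0.10.

-0.10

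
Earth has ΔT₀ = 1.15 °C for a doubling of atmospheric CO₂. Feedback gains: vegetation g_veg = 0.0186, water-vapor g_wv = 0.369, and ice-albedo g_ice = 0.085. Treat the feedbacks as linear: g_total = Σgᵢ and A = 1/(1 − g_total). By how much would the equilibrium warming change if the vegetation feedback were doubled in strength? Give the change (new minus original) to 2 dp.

Original: g = 0.4726, ΔT = 1.15/(1−0.4726) = 2.1805 °C.
With doubled vegetation: g' = 0.4912, ΔT' = 1.15/(1−0.4912) = 2.2602 °C.
Change = 2.2602 − 2.1805 = 0.08 °C.

0.08 °C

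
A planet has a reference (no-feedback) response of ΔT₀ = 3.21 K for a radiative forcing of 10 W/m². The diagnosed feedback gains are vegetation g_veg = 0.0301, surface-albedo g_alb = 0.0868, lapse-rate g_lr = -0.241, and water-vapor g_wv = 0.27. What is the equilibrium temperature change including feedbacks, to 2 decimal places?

Total gain g = 0.0301 + 0.0868 − 0.241 + 0.27 = 0.1459.
Amplification A = 1/(1 − 0.1459) = 1.171.
ΔT = 3.21 × 1.171 = 3.76 K.

3.76 K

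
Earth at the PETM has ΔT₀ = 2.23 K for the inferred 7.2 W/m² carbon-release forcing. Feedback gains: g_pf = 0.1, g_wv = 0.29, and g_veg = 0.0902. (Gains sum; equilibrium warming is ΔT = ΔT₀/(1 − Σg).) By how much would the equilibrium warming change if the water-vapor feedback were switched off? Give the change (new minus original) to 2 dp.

Original: g = 0.4802, ΔT = 2.23/(1−0.4802) = 4.2901 K.
Without water-vapor: g' = 0.1902, ΔT' = 2.23/(1−0.1902) = 2.7538 K.
Change = 2.7538 − 4.2901 = -1.54 K.

-1.54 K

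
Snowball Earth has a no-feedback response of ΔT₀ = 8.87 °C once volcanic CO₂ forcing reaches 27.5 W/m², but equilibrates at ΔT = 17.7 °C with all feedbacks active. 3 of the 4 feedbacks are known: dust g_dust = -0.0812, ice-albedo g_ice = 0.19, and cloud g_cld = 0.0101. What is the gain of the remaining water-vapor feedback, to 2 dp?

0.38

Amplification A = ΔT/ΔT₀ = 17.7/8.87 = 1.995.
Total gain g = 1 − 1/A = 1 − 1/1.995 = 0.4987.
Known gains sum to -0.0812 + 0.19 + 0.0101 = 0.1189.
g_wv = 0.4987 − 0.1189 = 0.38.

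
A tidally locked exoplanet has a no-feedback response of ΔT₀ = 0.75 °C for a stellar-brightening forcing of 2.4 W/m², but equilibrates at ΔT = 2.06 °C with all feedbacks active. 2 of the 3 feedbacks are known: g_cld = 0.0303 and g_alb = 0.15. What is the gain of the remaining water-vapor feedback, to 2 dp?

0.46

Amplification A = ΔT/ΔT₀ = 2.06/0.75 = 2.747.
Total gain g = 1 − 1/A = 1 − 1/2.747 = 0.636.
Known gains sum to 0.0303 + 0.15 = 0.1803.
g_wv = 0.636 − 0.1803 = 0.46.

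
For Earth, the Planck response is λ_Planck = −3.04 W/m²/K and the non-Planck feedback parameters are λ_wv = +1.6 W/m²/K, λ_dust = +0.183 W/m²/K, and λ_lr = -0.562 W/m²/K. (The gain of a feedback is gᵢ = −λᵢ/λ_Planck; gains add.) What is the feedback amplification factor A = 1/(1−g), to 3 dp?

Convert to gains: g_wv = 1.6/3.04 = 0.5263; g_dust = 0.183/3.04 = 0.0602; g_lr = -0.562/3.04 = -0.1849.
Total gain g = 0.4016.
A = 1/(1 − 0.4016) = 1.671.

1.671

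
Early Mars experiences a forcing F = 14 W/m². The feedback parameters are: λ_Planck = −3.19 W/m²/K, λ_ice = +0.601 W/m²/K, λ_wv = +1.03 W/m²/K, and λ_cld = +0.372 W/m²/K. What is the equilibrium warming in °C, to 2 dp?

Net feedback parameter λ = (−3.19) + (+0.601) + (+1.03) + (+0.372) = -1.187 W/m²/K.
ΔT = −F/λ = −14/(-1.187) = 11.79 °C.

11.79 °C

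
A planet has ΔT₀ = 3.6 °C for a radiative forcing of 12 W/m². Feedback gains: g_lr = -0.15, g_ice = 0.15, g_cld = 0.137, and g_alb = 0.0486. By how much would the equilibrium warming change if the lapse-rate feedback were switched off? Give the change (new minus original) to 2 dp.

1.00 °C

Original: g = 0.1856, ΔT = 3.6/(1−0.1856) = 4.4204 °C.
Without lapse-rate: g' = 0.3356, ΔT' = 3.6/(1−0.3356) = 5.4184 °C.
Change = 5.4184 − 4.4204 = 1.00 °C.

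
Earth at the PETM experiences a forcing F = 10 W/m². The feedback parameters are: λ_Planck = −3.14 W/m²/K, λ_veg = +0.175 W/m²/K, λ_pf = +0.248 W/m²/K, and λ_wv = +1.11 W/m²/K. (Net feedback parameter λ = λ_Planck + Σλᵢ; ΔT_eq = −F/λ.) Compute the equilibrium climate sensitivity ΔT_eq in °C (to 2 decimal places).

6.22 °C

Net feedback parameter λ = (−3.14) + (+0.175) + (+0.248) + (+1.11) = -1.607 W/m²/K.
ΔT = −F/λ = −10/(-1.607) = 6.22 °C.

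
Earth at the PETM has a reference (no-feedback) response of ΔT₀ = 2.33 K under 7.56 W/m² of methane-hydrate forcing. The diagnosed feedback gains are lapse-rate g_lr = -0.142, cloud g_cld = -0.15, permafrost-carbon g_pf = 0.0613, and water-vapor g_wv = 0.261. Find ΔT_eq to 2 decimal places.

Total gain g = -0.142 − 0.15 + 0.0613 + 0.261 = 0.0303.
Amplification A = 1/(1 − 0.0303) = 1.031.
ΔT = 2.33 × 1.031 = 2.40 K.

2.40 K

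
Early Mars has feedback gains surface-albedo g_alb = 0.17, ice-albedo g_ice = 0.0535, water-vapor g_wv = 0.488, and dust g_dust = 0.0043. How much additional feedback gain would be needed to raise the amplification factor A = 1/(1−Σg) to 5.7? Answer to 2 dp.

0.11

Current total gain = 0.7158.
Target gain for A = 5.7: g* = 1 − 1/5.7 = 0.8246.
Additional gain needed = 0.8246 − 0.7158 = 0.11.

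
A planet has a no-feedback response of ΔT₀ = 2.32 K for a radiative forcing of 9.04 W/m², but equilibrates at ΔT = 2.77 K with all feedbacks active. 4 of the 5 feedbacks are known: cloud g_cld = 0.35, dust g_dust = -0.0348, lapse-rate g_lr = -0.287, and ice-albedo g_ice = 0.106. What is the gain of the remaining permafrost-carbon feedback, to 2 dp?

Amplification A = ΔT/ΔT₀ = 2.77/2.32 = 1.194.
Total gain g = 1 − 1/A = 1 − 1/1.194 = 0.1625.
Known gains sum to 0.35 − 0.0348 − 0.287 + 0.106 = 0.1342.
g_pf = 0.1625 − 0.1342 = 0.03.

0.03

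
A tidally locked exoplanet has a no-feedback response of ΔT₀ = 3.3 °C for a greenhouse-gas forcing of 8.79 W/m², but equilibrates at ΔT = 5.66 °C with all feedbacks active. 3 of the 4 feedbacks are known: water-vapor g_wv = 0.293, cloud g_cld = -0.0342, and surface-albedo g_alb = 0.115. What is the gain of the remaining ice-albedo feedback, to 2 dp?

0.04

Amplification A = ΔT/ΔT₀ = 5.66/3.3 = 1.715.
Total gain g = 1 − 1/A = 1 − 1/1.715 = 0.4169.
Known gains sum to 0.293 − 0.0342 + 0.115 = 0.3738.
g_ice = 0.4169 − 0.3738 = 0.04.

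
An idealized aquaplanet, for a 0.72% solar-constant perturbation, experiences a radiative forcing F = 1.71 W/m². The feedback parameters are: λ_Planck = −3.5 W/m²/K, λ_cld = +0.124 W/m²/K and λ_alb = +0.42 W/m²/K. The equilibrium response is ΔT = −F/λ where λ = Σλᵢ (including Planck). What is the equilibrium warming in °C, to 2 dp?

Net feedback parameter λ = (−3.5) + (+0.124) + (+0.42) = -2.956 W/m²/K.
ΔT = −F/λ = −1.71/(-2.956) = 0.58 °C.

0.58 °C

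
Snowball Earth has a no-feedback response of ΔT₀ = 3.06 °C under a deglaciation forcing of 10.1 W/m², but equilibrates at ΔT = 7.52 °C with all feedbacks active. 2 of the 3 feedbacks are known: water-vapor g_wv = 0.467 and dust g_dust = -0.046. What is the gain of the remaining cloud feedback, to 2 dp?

Amplification A = ΔT/ΔT₀ = 7.52/3.06 = 2.458.
Total gain g = 1 − 1/A = 1 − 1/2.458 = 0.5932.
Known gains sum to 0.467 − 0.046 = 0.421.
g_cld = 0.5932 − 0.421 = 0.17.

0.17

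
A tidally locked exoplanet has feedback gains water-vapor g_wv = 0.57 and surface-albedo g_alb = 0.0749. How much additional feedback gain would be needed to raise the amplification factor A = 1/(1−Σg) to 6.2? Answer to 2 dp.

0.19

Current total gain = 0.6449.
Target gain for A = 6.2: g* = 1 − 1/6.2 = 0.8387.
Additional gain needed = 0.8387 − 0.6449 = 0.19.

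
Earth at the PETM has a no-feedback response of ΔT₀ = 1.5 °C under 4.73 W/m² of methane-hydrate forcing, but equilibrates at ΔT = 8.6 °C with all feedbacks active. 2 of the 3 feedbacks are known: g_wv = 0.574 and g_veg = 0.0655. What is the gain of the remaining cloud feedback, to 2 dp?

0.19

Amplification A = ΔT/ΔT₀ = 8.6/1.5 = 5.733.
Total gain g = 1 − 1/A = 1 − 1/5.733 = 0.8256.
Known gains sum to 0.574 + 0.0655 = 0.6395.
g_cld = 0.8256 − 0.6395 = 0.19.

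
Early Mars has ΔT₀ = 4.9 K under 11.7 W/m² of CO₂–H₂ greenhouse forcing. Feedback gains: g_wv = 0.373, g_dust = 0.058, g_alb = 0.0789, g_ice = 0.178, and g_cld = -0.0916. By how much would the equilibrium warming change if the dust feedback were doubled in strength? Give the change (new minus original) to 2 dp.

2.04 K

Original: g = 0.5963, ΔT = 4.9/(1−0.5963) = 12.1377 K.
With doubled dust: g' = 0.6543, ΔT' = 4.9/(1−0.6543) = 14.1741 K.
Change = 14.1741 − 12.1377 = 2.04 K.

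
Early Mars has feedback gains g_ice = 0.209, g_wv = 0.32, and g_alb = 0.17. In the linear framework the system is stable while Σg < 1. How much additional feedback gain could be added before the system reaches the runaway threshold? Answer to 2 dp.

0.30

Current total gain = 0.209 + 0.32 + 0.17 = 0.699.
Margin to runaway = 1 − 0.699 = 0.30.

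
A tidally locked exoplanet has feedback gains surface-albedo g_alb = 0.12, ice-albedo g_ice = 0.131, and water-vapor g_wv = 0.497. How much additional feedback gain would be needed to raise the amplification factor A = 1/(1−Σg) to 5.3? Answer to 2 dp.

0.06

Current total gain = 0.748.
Target gain for A = 5.3: g* = 1 − 1/5.3 = 0.8113.
Additional gain needed = 0.8113 − 0.748 = 0.06.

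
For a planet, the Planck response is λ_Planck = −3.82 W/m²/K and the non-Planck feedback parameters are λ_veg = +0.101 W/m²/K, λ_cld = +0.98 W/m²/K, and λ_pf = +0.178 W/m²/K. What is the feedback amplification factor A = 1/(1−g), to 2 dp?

1.49

Convert to gains: g_veg = 0.101/3.82 = 0.02644; g_cld = 0.98/3.82 = 0.2565; g_pf = 0.178/3.82 = 0.0466.
Total gain g = 0.32954.
A = 1/(1 − 0.32954) = 1.49.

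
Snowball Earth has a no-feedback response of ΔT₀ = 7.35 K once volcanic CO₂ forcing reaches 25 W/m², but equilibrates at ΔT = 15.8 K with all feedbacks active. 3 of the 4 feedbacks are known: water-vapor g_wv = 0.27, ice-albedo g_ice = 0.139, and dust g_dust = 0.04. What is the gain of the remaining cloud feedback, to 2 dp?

0.09

Amplification A = ΔT/ΔT₀ = 15.8/7.35 = 2.15.
Total gain g = 1 − 1/A = 1 − 1/2.15 = 0.5349.
Known gains sum to 0.27 + 0.139 + 0.04 = 0.449.
g_cld = 0.5349 − 0.449 = 0.09.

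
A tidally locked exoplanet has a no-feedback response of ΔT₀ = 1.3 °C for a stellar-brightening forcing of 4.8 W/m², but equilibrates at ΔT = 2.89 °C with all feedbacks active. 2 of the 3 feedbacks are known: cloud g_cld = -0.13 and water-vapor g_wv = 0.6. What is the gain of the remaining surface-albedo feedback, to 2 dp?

Amplification A = ΔT/ΔT₀ = 2.89/1.3 = 2.223.
Total gain g = 1 − 1/A = 1 − 1/2.223 = 0.5502.
Known gains sum to -0.13 + 0.6 = 0.47.
g_alb = 0.5502 − 0.47 = 0.08.

0.08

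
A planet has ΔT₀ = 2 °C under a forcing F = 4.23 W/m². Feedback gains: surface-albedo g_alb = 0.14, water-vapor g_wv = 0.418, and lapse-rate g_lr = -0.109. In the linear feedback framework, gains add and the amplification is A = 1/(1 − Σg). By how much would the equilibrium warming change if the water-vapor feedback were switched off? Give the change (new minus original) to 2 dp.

-1.57 °C

Original: g = 0.449, ΔT = 2/(1−0.449) = 3.6298 °C.
Without water-vapor: g' = 0.031, ΔT' = 2/(1−0.031) = 2.0640 °C.
Change = 2.0640 − 3.6298 = -1.57 °C.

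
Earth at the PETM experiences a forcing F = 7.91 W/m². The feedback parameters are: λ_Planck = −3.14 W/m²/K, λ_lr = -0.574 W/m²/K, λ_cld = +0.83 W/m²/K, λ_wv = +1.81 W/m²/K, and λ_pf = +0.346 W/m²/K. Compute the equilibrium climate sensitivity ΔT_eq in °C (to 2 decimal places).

10.87 °C

Net feedback parameter λ = (−3.14) + (-0.574) + (+0.83) + (+1.81) + (+0.346) = -0.728 W/m²/K.
ΔT = −F/λ = −7.91/(-0.728) = 10.87 °C.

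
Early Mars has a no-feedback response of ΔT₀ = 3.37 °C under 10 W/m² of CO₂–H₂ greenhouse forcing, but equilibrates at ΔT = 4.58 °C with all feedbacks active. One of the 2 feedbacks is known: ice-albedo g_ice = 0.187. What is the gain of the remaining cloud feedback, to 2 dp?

0.08

Amplification A = ΔT/ΔT₀ = 4.58/3.37 = 1.359.
Total gain g = 1 − 1/A = 1 − 1/1.359 = 0.2642.
The known gain is 0.187.
g_cld = 0.2642 − 0.187 = 0.08.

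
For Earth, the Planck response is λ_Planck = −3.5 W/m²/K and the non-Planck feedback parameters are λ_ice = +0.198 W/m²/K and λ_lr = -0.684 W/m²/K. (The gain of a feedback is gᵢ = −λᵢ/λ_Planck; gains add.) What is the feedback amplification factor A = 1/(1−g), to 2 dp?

Convert to gains: g_ice = 0.198/3.5 = 0.05657; g_lr = -0.684/3.5 = -0.1954.
Total gain g = -0.13883.
A = 1/(1 + 0.13883) = 0.88.

0.88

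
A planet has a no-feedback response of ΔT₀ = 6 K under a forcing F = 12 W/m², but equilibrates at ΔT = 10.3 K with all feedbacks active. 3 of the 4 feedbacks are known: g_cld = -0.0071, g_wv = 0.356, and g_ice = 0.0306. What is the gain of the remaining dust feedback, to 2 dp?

Amplification A = ΔT/ΔT₀ = 10.3/6 = 1.717.
Total gain g = 1 − 1/A = 1 − 1/1.717 = 0.4176.
Known gains sum to -0.0071 + 0.356 + 0.0306 = 0.3795.
g_dust = 0.4176 − 0.3795 = 0.04.

0.04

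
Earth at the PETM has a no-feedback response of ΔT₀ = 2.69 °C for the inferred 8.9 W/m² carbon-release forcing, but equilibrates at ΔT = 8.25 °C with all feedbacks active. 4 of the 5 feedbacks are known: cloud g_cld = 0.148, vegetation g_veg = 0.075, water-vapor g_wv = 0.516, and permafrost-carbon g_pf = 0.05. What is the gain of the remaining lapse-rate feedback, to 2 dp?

Amplification A = ΔT/ΔT₀ = 8.25/2.69 = 3.067.
Total gain g = 1 − 1/A = 1 − 1/3.067 = 0.6739.
Known gains sum to 0.148 + 0.075 + 0.516 + 0.05 = 0.789.
g_lr = 0.6739 − 0.789 = -0.12.

-0.12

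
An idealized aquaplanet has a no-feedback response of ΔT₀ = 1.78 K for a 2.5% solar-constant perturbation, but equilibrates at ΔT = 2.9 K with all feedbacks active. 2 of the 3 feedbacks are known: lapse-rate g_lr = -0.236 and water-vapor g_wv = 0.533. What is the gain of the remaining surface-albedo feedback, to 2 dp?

0.09

Amplification A = ΔT/ΔT₀ = 2.9/1.78 = 1.629.
Total gain g = 1 − 1/A = 1 − 1/1.629 = 0.3861.
Known gains sum to -0.236 + 0.533 = 0.297.
g_alb = 0.3861 − 0.297 = 0.09.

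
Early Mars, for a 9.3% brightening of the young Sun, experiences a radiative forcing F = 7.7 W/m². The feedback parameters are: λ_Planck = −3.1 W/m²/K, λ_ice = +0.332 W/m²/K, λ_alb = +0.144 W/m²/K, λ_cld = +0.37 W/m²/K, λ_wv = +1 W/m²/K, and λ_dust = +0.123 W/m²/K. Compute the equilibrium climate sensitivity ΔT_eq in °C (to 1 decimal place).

6.8 °C

Net feedback parameter λ = (−3.1) + (+0.332) + (+0.144) + (+0.37) + (+1) + (+0.123) = -1.131 W/m²/K.
ΔT = −F/λ = −7.7/(-1.131) = 6.8 °C.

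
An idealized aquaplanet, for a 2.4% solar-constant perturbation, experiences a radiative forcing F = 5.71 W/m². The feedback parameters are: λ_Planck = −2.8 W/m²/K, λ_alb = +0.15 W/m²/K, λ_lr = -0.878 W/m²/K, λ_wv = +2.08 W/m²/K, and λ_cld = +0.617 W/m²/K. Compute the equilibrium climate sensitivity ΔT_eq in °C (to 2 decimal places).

6.87 °C

Net feedback parameter λ = (−2.8) + (+0.15) + (-0.878) + (+2.08) + (+0.617) = -0.831 W/m²/K.
ΔT = −F/λ = −5.71/(-0.831) = 6.87 °C.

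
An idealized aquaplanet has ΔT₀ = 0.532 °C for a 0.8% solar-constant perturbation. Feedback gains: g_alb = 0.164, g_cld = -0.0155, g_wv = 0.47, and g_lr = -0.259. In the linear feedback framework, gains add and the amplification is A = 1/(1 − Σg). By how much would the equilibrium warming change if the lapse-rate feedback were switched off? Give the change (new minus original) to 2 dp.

0.56 °C

Original: g = 0.3595, ΔT = 0.532/(1−0.3595) = 0.8306 °C.
Without lapse-rate: g' = 0.6185, ΔT' = 0.532/(1−0.6185) = 1.3945 °C.
Change = 1.3945 − 0.8306 = 0.56 °C.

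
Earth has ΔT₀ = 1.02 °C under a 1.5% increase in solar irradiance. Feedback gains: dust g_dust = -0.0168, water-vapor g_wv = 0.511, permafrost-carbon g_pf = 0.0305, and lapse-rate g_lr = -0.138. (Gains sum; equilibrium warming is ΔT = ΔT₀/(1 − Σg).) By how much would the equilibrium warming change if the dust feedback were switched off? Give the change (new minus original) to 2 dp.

0.05 °C

Original: g = 0.3867, ΔT = 1.02/(1−0.3867) = 1.6631 °C.
Without dust: g' = 0.4035, ΔT' = 1.02/(1−0.4035) = 1.7100 °C.
Change = 1.7100 − 1.6631 = 0.05 °C.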